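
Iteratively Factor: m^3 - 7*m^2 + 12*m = (m - 3)*(m^2 - 4*m) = (m - 4)*(m - 3)*(m)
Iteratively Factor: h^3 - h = (h + 1)*(h^2 - h) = h*(h + 1)*(h - 1)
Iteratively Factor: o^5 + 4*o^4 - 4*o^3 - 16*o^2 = (o - 2)*(o^4 + 6*o^3 + 8*o^2) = (o - 2)*(o + 4)*(o^3 + 2*o^2) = o*(o - 2)*(o + 4)*(o^2 + 2*o) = o*(o - 2)*(o + 2)*(o + 4)*(o)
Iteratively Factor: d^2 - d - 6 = (d - 3)*(d + 2)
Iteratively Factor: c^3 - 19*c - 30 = (c + 3)*(c^2 - 3*c - 10) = (c + 2)*(c + 3)*(c - 5)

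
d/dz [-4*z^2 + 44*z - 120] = 44 - 8*z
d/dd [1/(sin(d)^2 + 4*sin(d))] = -2*(sin(d) + 2)*cos(d)/((sin(d) + 4)^2*sin(d)^2)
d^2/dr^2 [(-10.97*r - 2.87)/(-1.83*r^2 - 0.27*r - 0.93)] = ((3.66*r + 0.27)*(7.32*r + 0.54)*(10.97*r + 2.87) - (120.4506*r + 16.428)*(1.83*r^2 + 0.27*r + 0.93))/(1.83*r^2 + 0.27*r + 0.93)^3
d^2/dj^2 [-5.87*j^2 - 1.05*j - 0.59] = -11.7400000000000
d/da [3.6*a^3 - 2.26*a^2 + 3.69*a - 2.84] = 10.8*a^2 - 4.52*a + 3.69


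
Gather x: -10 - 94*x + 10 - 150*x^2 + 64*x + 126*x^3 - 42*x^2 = 126*x^3 - 192*x^2 - 30*x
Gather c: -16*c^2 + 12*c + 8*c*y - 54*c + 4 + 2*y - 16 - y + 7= -16*c^2 + c*(8*y - 42) + y - 5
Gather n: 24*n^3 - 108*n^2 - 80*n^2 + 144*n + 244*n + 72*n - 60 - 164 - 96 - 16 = 24*n^3 - 188*n^2 + 460*n - 336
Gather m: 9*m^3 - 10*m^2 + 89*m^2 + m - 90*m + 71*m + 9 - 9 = 9*m^3 + 79*m^2 - 18*m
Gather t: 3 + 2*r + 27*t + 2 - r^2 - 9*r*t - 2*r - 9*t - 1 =-r^2 + t*(18 - 9*r) + 4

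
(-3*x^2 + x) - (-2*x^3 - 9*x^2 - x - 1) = 2*x^3 + 6*x^2 + 2*x + 1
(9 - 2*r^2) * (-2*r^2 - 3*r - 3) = 4*r^4 + 6*r^3 - 12*r^2 - 27*r - 27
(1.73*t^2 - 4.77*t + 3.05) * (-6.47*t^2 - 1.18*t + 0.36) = -11.1931*t^4 + 28.8205*t^3 - 13.4821*t^2 - 5.3162*t + 1.098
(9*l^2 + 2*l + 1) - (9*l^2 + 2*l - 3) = 4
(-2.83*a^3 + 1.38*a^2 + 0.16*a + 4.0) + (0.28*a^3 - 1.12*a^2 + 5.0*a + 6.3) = -2.55*a^3 + 0.26*a^2 + 5.16*a + 10.3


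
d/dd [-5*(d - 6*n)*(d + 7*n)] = -10*d - 5*n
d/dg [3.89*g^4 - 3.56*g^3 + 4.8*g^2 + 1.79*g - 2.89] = 15.56*g^3 - 10.68*g^2 + 9.6*g + 1.79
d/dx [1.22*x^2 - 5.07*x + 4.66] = 2.44*x - 5.07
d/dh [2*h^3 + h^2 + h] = 6*h^2 + 2*h + 1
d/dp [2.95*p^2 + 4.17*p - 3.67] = 5.9*p + 4.17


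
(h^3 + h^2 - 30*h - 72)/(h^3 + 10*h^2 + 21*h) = (h^2 - 2*h - 24)/(h*(h + 7))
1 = 1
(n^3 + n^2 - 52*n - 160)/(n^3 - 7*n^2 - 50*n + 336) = (n^2 + 9*n + 20)/(n^2 + n - 42)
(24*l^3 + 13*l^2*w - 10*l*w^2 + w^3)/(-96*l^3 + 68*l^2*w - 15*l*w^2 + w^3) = (l + w)/(-4*l + w)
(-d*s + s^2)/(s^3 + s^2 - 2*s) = (-d + s)/(s^2 + s - 2)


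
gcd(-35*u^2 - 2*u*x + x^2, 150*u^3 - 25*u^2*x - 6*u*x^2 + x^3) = 5*u + x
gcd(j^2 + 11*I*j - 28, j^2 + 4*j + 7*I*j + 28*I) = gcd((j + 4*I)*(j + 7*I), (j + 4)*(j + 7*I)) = j + 7*I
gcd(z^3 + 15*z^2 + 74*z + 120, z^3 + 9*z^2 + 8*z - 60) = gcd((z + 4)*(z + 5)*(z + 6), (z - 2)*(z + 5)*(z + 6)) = z^2 + 11*z + 30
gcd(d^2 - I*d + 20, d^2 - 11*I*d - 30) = d - 5*I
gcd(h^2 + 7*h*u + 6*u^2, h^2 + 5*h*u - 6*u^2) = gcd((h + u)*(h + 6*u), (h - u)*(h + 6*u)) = h + 6*u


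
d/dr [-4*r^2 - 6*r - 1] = -8*r - 6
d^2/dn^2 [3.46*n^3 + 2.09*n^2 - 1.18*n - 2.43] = 20.76*n + 4.18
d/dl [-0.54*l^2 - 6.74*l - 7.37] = -1.08*l - 6.74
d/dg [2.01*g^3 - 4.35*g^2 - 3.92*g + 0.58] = 6.03*g^2 - 8.7*g - 3.92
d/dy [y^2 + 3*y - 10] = 2*y + 3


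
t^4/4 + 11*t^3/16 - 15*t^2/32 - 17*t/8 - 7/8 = (t/4 + 1/2)*(t - 7/4)*(t + 1/2)*(t + 2)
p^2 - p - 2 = (p - 2)*(p + 1)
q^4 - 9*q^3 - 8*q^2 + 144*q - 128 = (q - 8)*(q - 4)*(q - 1)*(q + 4)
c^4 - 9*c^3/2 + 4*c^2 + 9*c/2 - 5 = (c - 5/2)*(c - 2)*(c - 1)*(c + 1)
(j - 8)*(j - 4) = j^2 - 12*j + 32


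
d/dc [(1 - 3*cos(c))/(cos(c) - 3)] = -8*sin(c)/(cos(c) - 3)^2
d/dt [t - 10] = 1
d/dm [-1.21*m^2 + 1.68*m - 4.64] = 1.68 - 2.42*m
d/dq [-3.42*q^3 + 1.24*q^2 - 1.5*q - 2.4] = -10.26*q^2 + 2.48*q - 1.5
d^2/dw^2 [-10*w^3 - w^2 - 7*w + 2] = -60*w - 2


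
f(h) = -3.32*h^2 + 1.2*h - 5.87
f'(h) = 1.2 - 6.64*h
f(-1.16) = -11.73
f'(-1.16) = 8.90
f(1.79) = -14.36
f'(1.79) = -10.69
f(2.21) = -19.43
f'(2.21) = -13.47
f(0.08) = -5.80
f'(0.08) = 0.67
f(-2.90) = -37.27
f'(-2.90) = 20.46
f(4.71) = -73.87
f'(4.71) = -30.07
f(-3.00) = -39.35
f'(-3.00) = 21.12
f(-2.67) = -32.74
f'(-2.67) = 18.93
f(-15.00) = -770.87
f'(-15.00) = 100.80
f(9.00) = -263.99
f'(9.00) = -58.56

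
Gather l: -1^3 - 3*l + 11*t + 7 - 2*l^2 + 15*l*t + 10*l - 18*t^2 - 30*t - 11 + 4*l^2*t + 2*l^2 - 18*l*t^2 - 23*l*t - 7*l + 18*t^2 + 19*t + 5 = 4*l^2*t + l*(-18*t^2 - 8*t)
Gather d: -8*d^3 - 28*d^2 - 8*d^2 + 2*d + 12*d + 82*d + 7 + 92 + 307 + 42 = -8*d^3 - 36*d^2 + 96*d + 448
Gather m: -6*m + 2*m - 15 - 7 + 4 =-4*m - 18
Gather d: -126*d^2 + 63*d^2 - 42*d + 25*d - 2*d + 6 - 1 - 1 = -63*d^2 - 19*d + 4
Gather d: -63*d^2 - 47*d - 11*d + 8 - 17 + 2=-63*d^2 - 58*d - 7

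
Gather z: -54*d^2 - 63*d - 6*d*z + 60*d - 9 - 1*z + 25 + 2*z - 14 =-54*d^2 - 3*d + z*(1 - 6*d) + 2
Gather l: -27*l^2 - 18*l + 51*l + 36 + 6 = -27*l^2 + 33*l + 42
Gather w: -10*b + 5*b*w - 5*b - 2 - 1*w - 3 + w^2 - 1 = -15*b + w^2 + w*(5*b - 1) - 6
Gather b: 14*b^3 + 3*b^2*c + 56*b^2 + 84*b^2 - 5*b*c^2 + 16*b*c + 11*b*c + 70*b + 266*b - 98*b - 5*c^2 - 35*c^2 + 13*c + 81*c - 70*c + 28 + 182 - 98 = 14*b^3 + b^2*(3*c + 140) + b*(-5*c^2 + 27*c + 238) - 40*c^2 + 24*c + 112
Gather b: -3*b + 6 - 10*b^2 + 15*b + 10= -10*b^2 + 12*b + 16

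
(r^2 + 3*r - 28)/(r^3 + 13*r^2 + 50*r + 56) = (r - 4)/(r^2 + 6*r + 8)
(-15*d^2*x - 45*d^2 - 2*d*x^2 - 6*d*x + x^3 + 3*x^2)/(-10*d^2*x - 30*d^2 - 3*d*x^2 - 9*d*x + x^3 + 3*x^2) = (3*d + x)/(2*d + x)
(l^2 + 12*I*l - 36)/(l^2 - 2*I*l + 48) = (l + 6*I)/(l - 8*I)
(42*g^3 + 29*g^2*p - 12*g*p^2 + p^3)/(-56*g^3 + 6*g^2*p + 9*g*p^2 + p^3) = (42*g^3 + 29*g^2*p - 12*g*p^2 + p^3)/(-56*g^3 + 6*g^2*p + 9*g*p^2 + p^3)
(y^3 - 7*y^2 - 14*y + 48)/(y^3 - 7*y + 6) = (y - 8)/(y - 1)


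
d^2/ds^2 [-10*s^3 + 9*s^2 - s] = 18 - 60*s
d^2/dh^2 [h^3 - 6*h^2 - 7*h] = 6*h - 12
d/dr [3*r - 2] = 3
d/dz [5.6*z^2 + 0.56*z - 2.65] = 11.2*z + 0.56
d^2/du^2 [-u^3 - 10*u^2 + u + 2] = -6*u - 20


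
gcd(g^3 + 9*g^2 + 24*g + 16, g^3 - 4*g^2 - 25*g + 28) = g + 4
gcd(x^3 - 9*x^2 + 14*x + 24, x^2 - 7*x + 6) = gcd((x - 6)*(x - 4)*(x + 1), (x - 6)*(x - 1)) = x - 6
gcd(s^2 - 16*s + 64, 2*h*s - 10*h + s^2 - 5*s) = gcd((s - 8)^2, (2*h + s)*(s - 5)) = 1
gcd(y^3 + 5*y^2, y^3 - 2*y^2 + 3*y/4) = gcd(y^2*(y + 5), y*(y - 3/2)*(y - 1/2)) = y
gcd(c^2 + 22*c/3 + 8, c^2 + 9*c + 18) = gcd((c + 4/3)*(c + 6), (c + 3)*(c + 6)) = c + 6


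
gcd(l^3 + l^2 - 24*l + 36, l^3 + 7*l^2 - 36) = l^2 + 4*l - 12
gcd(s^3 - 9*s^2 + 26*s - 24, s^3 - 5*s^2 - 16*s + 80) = s - 4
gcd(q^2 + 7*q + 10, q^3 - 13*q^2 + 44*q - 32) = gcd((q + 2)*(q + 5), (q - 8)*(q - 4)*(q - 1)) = 1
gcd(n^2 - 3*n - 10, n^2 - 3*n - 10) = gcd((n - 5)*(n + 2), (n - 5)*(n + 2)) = n^2 - 3*n - 10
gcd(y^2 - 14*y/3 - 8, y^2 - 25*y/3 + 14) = y - 6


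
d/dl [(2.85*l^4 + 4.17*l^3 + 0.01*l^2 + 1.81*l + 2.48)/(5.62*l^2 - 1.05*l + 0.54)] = (32.034*l^5 + 14.4579*l^4 - 2.601*l^3 - 3.4273*l^2 - 27.8644*l + 3.5814)/(31.5844*l^4 - 11.802*l^3 + 7.1721*l^2 - 1.134*l + 0.2916)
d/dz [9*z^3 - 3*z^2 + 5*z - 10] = 27*z^2 - 6*z + 5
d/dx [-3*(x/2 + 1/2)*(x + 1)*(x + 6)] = -9*x^2/2 - 24*x - 39/2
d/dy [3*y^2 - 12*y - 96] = 6*y - 12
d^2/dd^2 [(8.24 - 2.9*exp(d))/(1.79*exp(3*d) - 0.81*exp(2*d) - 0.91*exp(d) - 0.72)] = (-37.16756*exp(6*d) + 250.230186*exp(5*d) - 152.216866*exp(4*d) - 51.669386*exp(3*d) + 123.9462*exp(2*d) - 10.498648*exp(d) - 6.902208)*exp(d)/(5.735339*exp(9*d) - 7.785963*exp(8*d) - 5.223936*exp(7*d) + 0.464156999999999*exp(6*d) + 8.919312*exp(5*d) + 3.607389*exp(4*d) - 1.154035*exp(3*d) - 3.048408*exp(2*d) - 1.415232*exp(d) - 0.373248)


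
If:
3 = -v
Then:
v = -3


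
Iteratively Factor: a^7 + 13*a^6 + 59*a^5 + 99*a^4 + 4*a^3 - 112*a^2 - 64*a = (a - 1)*(a^6 + 14*a^5 + 73*a^4 + 172*a^3 + 176*a^2 + 64*a) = (a - 1)*(a + 1)*(a^5 + 13*a^4 + 60*a^3 + 112*a^2 + 64*a) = (a - 1)*(a + 1)^2*(a^4 + 12*a^3 + 48*a^2 + 64*a) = (a - 1)*(a + 1)^2*(a + 4)*(a^3 + 8*a^2 + 16*a) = (a - 1)*(a + 1)^2*(a + 4)^2*(a^2 + 4*a) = a*(a - 1)*(a + 1)^2*(a + 4)^2*(a + 4)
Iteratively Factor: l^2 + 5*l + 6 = (l + 2)*(l + 3)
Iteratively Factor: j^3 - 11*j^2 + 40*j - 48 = (j - 4)*(j^2 - 7*j + 12) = (j - 4)*(j - 3)*(j - 4)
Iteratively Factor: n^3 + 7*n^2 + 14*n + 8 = (n + 2)*(n^2 + 5*n + 4) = (n + 1)*(n + 2)*(n + 4)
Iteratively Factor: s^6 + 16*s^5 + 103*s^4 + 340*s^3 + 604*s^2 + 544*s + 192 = (s + 2)*(s^5 + 14*s^4 + 75*s^3 + 190*s^2 + 224*s + 96) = (s + 2)*(s + 4)*(s^4 + 10*s^3 + 35*s^2 + 50*s + 24) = (s + 2)*(s + 4)^2*(s^3 + 6*s^2 + 11*s + 6) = (s + 2)*(s + 3)*(s + 4)^2*(s^2 + 3*s + 2) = (s + 1)*(s + 2)*(s + 3)*(s + 4)^2*(s + 2)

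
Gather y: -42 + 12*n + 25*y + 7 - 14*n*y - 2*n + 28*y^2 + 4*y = 10*n + 28*y^2 + y*(29 - 14*n) - 35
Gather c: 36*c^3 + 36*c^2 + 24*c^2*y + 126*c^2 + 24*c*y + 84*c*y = 36*c^3 + c^2*(24*y + 162) + 108*c*y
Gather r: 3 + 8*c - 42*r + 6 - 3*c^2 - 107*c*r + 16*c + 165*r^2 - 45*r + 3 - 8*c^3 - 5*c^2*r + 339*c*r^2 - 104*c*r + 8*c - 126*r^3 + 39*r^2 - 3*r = -8*c^3 - 3*c^2 + 32*c - 126*r^3 + r^2*(339*c + 204) + r*(-5*c^2 - 211*c - 90) + 12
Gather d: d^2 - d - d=d^2 - 2*d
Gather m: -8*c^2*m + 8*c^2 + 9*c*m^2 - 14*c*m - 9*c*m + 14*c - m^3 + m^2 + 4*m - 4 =8*c^2 + 14*c - m^3 + m^2*(9*c + 1) + m*(-8*c^2 - 23*c + 4) - 4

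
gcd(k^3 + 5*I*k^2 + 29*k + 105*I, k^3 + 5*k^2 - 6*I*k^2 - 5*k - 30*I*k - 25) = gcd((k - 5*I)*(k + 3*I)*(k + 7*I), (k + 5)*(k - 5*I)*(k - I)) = k - 5*I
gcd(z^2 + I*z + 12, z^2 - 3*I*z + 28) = z + 4*I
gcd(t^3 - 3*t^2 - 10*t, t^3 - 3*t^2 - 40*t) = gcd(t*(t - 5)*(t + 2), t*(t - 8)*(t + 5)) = t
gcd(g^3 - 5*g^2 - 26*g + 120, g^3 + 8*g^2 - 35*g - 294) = g - 6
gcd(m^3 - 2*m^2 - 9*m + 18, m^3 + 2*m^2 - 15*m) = m - 3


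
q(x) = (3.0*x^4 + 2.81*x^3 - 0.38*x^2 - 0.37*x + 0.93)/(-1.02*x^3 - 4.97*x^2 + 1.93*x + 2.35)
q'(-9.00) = 1.21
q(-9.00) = 54.01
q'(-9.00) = 1.21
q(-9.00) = 54.01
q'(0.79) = 355.18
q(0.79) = 10.94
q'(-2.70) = 7.26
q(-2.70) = -5.43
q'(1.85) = -1.34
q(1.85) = -2.96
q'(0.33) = 0.56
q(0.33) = 0.37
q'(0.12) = -0.22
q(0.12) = 0.35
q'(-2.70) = 7.26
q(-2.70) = -5.43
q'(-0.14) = -0.87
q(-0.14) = 0.49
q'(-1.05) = 0.31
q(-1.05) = -0.33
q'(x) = (3.06*x^2 + 9.94*x - 1.93)*(3.0*x^4 + 2.81*x^3 - 0.38*x^2 - 0.37*x + 0.93)/(-1.02*x^3 - 4.97*x^2 + 1.93*x + 2.35)^2 + (12.0*x^3 + 8.43*x^2 - 0.76*x - 0.37)/(-1.02*x^3 - 4.97*x^2 + 1.93*x + 2.35)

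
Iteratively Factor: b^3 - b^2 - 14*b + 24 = (b - 2)*(b^2 + b - 12) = (b - 3)*(b - 2)*(b + 4)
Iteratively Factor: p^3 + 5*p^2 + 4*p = (p + 1)*(p^2 + 4*p) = (p + 1)*(p + 4)*(p)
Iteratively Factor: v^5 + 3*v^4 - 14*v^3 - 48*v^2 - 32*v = (v)*(v^4 + 3*v^3 - 14*v^2 - 48*v - 32) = v*(v + 2)*(v^3 + v^2 - 16*v - 16) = v*(v + 1)*(v + 2)*(v^2 - 16) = v*(v + 1)*(v + 2)*(v + 4)*(v - 4)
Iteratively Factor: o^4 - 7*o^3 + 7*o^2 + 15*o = (o - 5)*(o^3 - 2*o^2 - 3*o) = (o - 5)*(o - 3)*(o^2 + o) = o*(o - 5)*(o - 3)*(o + 1)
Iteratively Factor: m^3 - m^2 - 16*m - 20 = (m - 5)*(m^2 + 4*m + 4) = (m - 5)*(m + 2)*(m + 2)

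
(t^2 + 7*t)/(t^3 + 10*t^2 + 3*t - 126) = t/(t^2 + 3*t - 18)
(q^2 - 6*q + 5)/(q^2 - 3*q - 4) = (-q^2 + 6*q - 5)/(-q^2 + 3*q + 4)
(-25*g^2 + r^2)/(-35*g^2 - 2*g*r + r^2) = (-5*g + r)/(-7*g + r)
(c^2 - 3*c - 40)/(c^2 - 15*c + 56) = (c + 5)/(c - 7)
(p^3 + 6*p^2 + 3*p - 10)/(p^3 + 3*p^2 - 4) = (p + 5)/(p + 2)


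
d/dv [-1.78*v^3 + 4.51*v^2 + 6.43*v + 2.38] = -5.34*v^2 + 9.02*v + 6.43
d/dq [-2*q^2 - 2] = -4*q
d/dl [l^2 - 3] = 2*l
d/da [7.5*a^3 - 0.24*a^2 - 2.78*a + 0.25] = 22.5*a^2 - 0.48*a - 2.78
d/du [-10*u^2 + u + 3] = 1 - 20*u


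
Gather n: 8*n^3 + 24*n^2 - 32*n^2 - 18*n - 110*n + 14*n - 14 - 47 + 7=8*n^3 - 8*n^2 - 114*n - 54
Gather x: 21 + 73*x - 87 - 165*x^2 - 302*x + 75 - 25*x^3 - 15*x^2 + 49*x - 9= -25*x^3 - 180*x^2 - 180*x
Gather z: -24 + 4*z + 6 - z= 3*z - 18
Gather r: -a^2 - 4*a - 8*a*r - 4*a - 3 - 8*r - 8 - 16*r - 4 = -a^2 - 8*a + r*(-8*a - 24) - 15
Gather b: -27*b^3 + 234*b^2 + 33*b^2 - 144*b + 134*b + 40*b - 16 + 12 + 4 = -27*b^3 + 267*b^2 + 30*b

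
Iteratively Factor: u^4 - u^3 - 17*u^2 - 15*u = (u - 5)*(u^3 + 4*u^2 + 3*u) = (u - 5)*(u + 3)*(u^2 + u) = (u - 5)*(u + 1)*(u + 3)*(u)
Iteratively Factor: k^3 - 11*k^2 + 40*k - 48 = (k - 3)*(k^2 - 8*k + 16) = (k - 4)*(k - 3)*(k - 4)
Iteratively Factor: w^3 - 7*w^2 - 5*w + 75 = (w - 5)*(w^2 - 2*w - 15) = (w - 5)*(w + 3)*(w - 5)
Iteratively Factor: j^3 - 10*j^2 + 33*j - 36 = (j - 3)*(j^2 - 7*j + 12) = (j - 3)^2*(j - 4)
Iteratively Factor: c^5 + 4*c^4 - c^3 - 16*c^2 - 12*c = (c + 3)*(c^4 + c^3 - 4*c^2 - 4*c) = (c + 2)*(c + 3)*(c^3 - c^2 - 2*c) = c*(c + 2)*(c + 3)*(c^2 - c - 2) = c*(c + 1)*(c + 2)*(c + 3)*(c - 2)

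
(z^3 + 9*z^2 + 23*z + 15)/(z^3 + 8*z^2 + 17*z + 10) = (z + 3)/(z + 2)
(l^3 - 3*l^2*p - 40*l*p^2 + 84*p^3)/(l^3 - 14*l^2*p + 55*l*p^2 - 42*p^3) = (l^2 + 4*l*p - 12*p^2)/(l^2 - 7*l*p + 6*p^2)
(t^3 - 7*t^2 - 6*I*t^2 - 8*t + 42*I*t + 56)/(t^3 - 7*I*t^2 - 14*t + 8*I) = (t - 7)/(t - I)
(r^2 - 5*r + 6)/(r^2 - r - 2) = (r - 3)/(r + 1)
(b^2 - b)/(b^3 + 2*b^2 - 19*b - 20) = b*(b - 1)/(b^3 + 2*b^2 - 19*b - 20)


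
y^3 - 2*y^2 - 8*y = y*(y - 4)*(y + 2)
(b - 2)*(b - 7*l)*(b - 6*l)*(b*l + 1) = b^4*l - 13*b^3*l^2 - 2*b^3*l + b^3 + 42*b^2*l^3 + 26*b^2*l^2 - 13*b^2*l - 2*b^2 - 84*b*l^3 + 42*b*l^2 + 26*b*l - 84*l^2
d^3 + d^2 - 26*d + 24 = (d - 4)*(d - 1)*(d + 6)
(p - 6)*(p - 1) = p^2 - 7*p + 6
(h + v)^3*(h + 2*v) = h^4 + 5*h^3*v + 9*h^2*v^2 + 7*h*v^3 + 2*v^4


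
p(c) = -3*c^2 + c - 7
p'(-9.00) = 55.00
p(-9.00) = -259.00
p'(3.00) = -17.00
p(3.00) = -31.00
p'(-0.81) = 5.86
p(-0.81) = -9.78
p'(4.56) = -26.36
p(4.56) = -64.82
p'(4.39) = -25.34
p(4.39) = -60.43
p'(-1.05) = 7.30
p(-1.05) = -11.36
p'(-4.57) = 28.42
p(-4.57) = -74.22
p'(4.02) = -23.12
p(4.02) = -51.46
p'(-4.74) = 29.44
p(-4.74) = -79.14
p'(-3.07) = 19.42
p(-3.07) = -38.34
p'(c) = 1 - 6*c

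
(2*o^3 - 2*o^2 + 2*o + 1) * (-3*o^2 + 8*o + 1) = -6*o^5 + 22*o^4 - 20*o^3 + 11*o^2 + 10*o + 1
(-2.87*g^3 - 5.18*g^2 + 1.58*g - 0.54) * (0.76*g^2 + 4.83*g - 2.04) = -2.1812*g^5 - 17.7989*g^4 - 17.9638*g^3 + 17.7882*g^2 - 5.8314*g + 1.1016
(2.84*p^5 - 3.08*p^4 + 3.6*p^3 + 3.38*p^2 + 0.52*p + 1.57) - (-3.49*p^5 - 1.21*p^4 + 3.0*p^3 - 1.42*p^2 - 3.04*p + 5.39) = 6.33*p^5 - 1.87*p^4 + 0.6*p^3 + 4.8*p^2 + 3.56*p - 3.82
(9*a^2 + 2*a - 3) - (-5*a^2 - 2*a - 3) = 14*a^2 + 4*a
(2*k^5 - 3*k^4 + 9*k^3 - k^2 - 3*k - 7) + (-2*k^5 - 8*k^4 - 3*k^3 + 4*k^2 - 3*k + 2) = -11*k^4 + 6*k^3 + 3*k^2 - 6*k - 5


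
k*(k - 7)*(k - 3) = k^3 - 10*k^2 + 21*k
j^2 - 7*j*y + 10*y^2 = (j - 5*y)*(j - 2*y)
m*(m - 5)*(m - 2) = m^3 - 7*m^2 + 10*m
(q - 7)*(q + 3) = q^2 - 4*q - 21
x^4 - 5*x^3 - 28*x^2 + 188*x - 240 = (x - 5)*(x - 4)*(x - 2)*(x + 6)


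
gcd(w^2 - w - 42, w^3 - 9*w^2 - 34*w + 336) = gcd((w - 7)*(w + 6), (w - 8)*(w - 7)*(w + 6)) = w^2 - w - 42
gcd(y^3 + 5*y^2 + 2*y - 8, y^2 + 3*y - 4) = y^2 + 3*y - 4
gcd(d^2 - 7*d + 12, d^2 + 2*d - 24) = d - 4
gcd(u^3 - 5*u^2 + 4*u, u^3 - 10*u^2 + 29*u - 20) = u^2 - 5*u + 4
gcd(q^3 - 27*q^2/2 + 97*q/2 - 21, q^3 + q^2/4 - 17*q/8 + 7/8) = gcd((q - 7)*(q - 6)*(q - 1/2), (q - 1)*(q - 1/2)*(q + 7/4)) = q - 1/2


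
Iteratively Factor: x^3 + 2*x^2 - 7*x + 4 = (x - 1)*(x^2 + 3*x - 4) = (x - 1)*(x + 4)*(x - 1)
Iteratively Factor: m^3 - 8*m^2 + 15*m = (m)*(m^2 - 8*m + 15) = m*(m - 3)*(m - 5)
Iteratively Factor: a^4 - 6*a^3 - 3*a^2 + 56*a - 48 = (a + 3)*(a^3 - 9*a^2 + 24*a - 16) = (a - 4)*(a + 3)*(a^2 - 5*a + 4) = (a - 4)^2*(a + 3)*(a - 1)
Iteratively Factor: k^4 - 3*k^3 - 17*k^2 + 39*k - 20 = (k + 4)*(k^3 - 7*k^2 + 11*k - 5) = (k - 5)*(k + 4)*(k^2 - 2*k + 1) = (k - 5)*(k - 1)*(k + 4)*(k - 1)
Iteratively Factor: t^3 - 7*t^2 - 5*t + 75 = (t + 3)*(t^2 - 10*t + 25) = (t - 5)*(t + 3)*(t - 5)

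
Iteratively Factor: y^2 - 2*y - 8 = (y + 2)*(y - 4)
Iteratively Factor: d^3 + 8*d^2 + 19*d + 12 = (d + 3)*(d^2 + 5*d + 4) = (d + 3)*(d + 4)*(d + 1)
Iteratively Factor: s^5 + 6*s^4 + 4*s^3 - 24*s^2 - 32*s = (s + 2)*(s^4 + 4*s^3 - 4*s^2 - 16*s) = (s + 2)^2*(s^3 + 2*s^2 - 8*s) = (s + 2)^2*(s + 4)*(s^2 - 2*s) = s*(s + 2)^2*(s + 4)*(s - 2)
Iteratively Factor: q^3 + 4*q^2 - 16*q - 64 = (q + 4)*(q^2 - 16) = (q - 4)*(q + 4)*(q + 4)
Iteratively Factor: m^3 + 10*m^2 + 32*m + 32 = (m + 2)*(m^2 + 8*m + 16) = (m + 2)*(m + 4)*(m + 4)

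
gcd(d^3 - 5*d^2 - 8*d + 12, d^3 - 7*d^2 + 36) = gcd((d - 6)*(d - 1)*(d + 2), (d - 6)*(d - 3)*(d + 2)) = d^2 - 4*d - 12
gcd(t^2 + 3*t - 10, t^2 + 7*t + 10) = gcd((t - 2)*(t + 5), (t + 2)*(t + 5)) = t + 5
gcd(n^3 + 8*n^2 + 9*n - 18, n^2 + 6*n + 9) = n + 3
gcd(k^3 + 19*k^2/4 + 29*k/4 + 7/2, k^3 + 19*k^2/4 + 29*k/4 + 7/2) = k^3 + 19*k^2/4 + 29*k/4 + 7/2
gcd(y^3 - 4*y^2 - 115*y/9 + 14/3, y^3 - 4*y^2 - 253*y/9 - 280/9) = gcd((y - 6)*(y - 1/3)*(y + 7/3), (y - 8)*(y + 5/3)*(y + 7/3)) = y + 7/3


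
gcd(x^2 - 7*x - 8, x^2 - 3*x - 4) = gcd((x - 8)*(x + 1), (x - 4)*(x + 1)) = x + 1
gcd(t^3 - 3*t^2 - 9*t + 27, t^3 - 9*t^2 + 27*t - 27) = t^2 - 6*t + 9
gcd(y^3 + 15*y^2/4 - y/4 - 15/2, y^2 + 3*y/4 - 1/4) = 1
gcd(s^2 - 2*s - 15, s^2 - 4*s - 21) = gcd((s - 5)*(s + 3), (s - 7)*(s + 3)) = s + 3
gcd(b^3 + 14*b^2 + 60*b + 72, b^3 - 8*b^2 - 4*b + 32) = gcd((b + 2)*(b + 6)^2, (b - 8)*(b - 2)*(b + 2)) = b + 2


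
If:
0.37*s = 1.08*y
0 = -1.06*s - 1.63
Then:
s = -1.54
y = -0.53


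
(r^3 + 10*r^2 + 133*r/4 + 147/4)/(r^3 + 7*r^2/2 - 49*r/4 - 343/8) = 2*(r + 3)/(2*r - 7)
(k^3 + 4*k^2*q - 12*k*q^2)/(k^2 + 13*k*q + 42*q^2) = k*(k - 2*q)/(k + 7*q)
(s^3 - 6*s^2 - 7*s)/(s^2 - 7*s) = s + 1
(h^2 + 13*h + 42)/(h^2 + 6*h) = (h + 7)/h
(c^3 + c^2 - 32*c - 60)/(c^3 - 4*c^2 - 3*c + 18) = (c^2 - c - 30)/(c^2 - 6*c + 9)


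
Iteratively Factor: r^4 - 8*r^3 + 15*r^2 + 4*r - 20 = (r - 2)*(r^3 - 6*r^2 + 3*r + 10) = (r - 2)^2*(r^2 - 4*r - 5) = (r - 2)^2*(r + 1)*(r - 5)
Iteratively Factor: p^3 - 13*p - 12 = (p + 3)*(p^2 - 3*p - 4) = (p - 4)*(p + 3)*(p + 1)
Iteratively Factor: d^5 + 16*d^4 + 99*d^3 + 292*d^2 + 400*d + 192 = (d + 4)*(d^4 + 12*d^3 + 51*d^2 + 88*d + 48) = (d + 4)^2*(d^3 + 8*d^2 + 19*d + 12) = (d + 3)*(d + 4)^2*(d^2 + 5*d + 4) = (d + 3)*(d + 4)^3*(d + 1)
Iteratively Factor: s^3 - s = (s + 1)*(s^2 - s) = (s - 1)*(s + 1)*(s)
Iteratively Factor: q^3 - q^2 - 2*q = (q)*(q^2 - q - 2) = q*(q - 2)*(q + 1)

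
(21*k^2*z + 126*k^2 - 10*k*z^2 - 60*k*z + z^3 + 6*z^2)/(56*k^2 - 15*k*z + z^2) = (-3*k*z - 18*k + z^2 + 6*z)/(-8*k + z)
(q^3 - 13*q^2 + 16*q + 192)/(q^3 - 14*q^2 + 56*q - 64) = (q^2 - 5*q - 24)/(q^2 - 6*q + 8)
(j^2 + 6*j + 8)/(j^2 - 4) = (j + 4)/(j - 2)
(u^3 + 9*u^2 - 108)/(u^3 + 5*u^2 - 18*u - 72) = (u^2 + 3*u - 18)/(u^2 - u - 12)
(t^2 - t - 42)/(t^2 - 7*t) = (t + 6)/t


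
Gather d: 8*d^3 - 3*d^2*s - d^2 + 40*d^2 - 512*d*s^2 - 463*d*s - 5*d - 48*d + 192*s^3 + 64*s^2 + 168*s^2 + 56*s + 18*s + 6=8*d^3 + d^2*(39 - 3*s) + d*(-512*s^2 - 463*s - 53) + 192*s^3 + 232*s^2 + 74*s + 6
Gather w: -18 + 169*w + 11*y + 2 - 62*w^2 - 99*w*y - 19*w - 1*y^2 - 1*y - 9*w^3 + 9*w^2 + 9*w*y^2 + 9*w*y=-9*w^3 - 53*w^2 + w*(9*y^2 - 90*y + 150) - y^2 + 10*y - 16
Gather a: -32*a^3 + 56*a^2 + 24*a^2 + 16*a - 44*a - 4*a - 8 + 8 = -32*a^3 + 80*a^2 - 32*a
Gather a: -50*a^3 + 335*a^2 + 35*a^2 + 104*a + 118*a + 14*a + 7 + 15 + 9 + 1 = -50*a^3 + 370*a^2 + 236*a + 32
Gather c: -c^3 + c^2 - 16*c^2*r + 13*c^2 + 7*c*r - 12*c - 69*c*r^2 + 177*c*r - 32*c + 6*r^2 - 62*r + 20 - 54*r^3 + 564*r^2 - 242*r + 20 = -c^3 + c^2*(14 - 16*r) + c*(-69*r^2 + 184*r - 44) - 54*r^3 + 570*r^2 - 304*r + 40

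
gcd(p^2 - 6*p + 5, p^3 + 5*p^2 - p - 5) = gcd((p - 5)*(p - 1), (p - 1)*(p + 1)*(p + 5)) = p - 1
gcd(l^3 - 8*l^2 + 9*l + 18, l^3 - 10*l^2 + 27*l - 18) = l^2 - 9*l + 18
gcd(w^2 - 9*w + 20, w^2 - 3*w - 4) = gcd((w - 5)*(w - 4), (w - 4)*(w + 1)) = w - 4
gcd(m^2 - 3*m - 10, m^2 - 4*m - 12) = m + 2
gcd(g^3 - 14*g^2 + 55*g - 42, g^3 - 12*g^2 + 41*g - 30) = g^2 - 7*g + 6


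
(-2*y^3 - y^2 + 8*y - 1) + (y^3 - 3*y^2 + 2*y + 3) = -y^3 - 4*y^2 + 10*y + 2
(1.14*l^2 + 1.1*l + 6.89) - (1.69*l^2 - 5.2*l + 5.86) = -0.55*l^2 + 6.3*l + 1.03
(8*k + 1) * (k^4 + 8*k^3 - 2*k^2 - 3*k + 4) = 8*k^5 + 65*k^4 - 8*k^3 - 26*k^2 + 29*k + 4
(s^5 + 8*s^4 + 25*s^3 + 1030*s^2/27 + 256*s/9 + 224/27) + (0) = s^5 + 8*s^4 + 25*s^3 + 1030*s^2/27 + 256*s/9 + 224/27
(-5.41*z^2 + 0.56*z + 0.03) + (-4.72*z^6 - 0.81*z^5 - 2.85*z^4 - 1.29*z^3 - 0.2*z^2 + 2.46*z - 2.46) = -4.72*z^6 - 0.81*z^5 - 2.85*z^4 - 1.29*z^3 - 5.61*z^2 + 3.02*z - 2.43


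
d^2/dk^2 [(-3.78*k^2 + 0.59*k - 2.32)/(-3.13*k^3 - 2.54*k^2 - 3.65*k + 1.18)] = (74.0645640000001*k^6 - 34.681026*k^5 - 14.5056719999998*k^4 + 426.345414*k^3 + 290.662536*k^2 + 169.85436*k + 81.167692)/(30.664297*k^9 + 74.652378*k^8 + 167.856579*k^7 + 155.815418*k^6 + 139.455879*k^5 - 2.20667399999999*k^4 - 3.936919*k^3 - 36.551562*k^2 + 15.24678*k - 1.643032)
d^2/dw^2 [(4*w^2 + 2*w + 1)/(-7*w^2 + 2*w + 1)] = 22*(-14*w^3 - 21*w^2 - 1)/(343*w^6 - 294*w^5 - 63*w^4 + 76*w^3 + 9*w^2 - 6*w - 1)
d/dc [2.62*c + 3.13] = 2.62000000000000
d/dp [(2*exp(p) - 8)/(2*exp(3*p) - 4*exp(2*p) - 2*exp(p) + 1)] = (-8*exp(3*p) + 56*exp(2*p) - 64*exp(p) - 14)*exp(p)/(4*exp(6*p) - 16*exp(5*p) + 8*exp(4*p) + 20*exp(3*p) - 4*exp(2*p) - 4*exp(p) + 1)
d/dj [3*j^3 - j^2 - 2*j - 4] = 9*j^2 - 2*j - 2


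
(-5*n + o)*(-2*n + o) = 10*n^2 - 7*n*o + o^2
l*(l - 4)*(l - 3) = l^3 - 7*l^2 + 12*l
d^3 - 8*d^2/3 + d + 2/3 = (d - 2)*(d - 1)*(d + 1/3)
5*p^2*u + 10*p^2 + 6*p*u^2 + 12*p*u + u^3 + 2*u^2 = (p + u)*(5*p + u)*(u + 2)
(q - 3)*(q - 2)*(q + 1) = q^3 - 4*q^2 + q + 6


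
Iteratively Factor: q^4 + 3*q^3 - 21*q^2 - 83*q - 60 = (q + 4)*(q^3 - q^2 - 17*q - 15) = (q - 5)*(q + 4)*(q^2 + 4*q + 3) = (q - 5)*(q + 3)*(q + 4)*(q + 1)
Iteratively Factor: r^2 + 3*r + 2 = (r + 2)*(r + 1)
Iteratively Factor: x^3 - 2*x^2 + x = (x - 1)*(x^2 - x) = (x - 1)^2*(x)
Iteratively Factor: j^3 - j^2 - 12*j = (j - 4)*(j^2 + 3*j) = j*(j - 4)*(j + 3)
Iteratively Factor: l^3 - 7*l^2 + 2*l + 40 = (l + 2)*(l^2 - 9*l + 20) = (l - 5)*(l + 2)*(l - 4)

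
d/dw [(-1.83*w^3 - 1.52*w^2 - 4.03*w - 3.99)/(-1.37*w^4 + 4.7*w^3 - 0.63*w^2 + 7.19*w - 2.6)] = (-2.5071*w^6 - 4.1648*w^5 - 8.2664*w^4 - 10.2986*w^3 + 57.0653*w^2 + 2.8766*w + 39.1661)/(1.8769*w^8 - 12.878*w^7 + 23.8162*w^6 - 25.6226*w^5 + 75.1069*w^4 - 33.4994*w^3 + 54.9721*w^2 - 37.388*w + 6.76)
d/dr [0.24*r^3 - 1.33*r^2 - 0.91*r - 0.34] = 0.72*r^2 - 2.66*r - 0.91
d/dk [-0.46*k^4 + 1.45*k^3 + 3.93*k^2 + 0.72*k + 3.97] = -1.84*k^3 + 4.35*k^2 + 7.86*k + 0.72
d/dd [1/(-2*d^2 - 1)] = 4*d/(2*d^2 + 1)^2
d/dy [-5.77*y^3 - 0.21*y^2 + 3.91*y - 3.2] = -17.31*y^2 - 0.42*y + 3.91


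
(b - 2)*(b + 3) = b^2 + b - 6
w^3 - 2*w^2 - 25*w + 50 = (w - 5)*(w - 2)*(w + 5)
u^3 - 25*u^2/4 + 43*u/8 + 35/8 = (u - 5)*(u - 7/4)*(u + 1/2)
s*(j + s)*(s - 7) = j*s^2 - 7*j*s + s^3 - 7*s^2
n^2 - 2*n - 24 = (n - 6)*(n + 4)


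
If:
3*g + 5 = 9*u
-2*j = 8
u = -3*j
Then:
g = 103/3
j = -4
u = 12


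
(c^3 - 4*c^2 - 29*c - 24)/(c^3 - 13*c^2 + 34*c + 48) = (c + 3)/(c - 6)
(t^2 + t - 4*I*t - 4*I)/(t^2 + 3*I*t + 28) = (t + 1)/(t + 7*I)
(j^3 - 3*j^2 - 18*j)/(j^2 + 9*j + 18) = j*(j - 6)/(j + 6)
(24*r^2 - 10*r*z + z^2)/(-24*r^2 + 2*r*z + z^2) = (-6*r + z)/(6*r + z)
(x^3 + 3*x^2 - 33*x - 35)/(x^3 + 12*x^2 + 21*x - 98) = (x^2 - 4*x - 5)/(x^2 + 5*x - 14)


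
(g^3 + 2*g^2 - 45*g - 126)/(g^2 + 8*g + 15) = (g^2 - g - 42)/(g + 5)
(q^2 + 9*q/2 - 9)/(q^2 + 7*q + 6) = (q - 3/2)/(q + 1)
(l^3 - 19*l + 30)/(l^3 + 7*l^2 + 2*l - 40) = (l - 3)/(l + 4)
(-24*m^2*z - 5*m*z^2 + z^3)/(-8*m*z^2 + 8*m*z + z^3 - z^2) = (3*m + z)/(z - 1)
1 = 1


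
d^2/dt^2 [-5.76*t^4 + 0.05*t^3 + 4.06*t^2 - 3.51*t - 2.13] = -69.12*t^2 + 0.3*t + 8.12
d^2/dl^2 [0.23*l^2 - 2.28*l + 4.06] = 0.460000000000000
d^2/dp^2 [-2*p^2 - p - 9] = -4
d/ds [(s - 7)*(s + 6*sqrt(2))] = 2*s - 7 + 6*sqrt(2)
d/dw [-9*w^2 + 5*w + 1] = 5 - 18*w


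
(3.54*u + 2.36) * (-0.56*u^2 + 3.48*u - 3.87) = -1.9824*u^3 + 10.9976*u^2 - 5.487*u - 9.1332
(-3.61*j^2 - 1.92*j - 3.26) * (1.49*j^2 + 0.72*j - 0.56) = -5.3789*j^4 - 5.46*j^3 - 4.2182*j^2 - 1.272*j + 1.8256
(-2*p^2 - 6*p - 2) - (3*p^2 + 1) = -5*p^2 - 6*p - 3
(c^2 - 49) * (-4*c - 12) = -4*c^3 - 12*c^2 + 196*c + 588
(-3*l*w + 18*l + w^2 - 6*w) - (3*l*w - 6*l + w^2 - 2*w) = -6*l*w + 24*l - 4*w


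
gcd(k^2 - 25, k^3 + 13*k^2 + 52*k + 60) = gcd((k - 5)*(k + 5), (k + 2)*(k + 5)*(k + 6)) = k + 5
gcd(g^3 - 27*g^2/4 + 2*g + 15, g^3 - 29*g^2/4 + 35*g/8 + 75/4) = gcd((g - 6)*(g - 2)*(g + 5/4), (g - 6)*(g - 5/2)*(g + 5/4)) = g^2 - 19*g/4 - 15/2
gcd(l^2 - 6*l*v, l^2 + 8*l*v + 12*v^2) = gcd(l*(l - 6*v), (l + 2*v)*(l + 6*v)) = 1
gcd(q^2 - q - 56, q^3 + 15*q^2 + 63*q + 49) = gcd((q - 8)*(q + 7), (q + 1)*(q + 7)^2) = q + 7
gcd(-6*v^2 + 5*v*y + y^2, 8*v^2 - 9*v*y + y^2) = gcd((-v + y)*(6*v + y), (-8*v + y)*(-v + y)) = -v + y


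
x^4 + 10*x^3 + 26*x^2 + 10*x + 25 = (x + 5)^2*(x - I)*(x + I)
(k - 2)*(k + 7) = k^2 + 5*k - 14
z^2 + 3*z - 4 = (z - 1)*(z + 4)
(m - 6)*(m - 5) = m^2 - 11*m + 30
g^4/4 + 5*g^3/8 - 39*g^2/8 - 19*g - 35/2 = (g/2 + 1)^2*(g - 5)*(g + 7/2)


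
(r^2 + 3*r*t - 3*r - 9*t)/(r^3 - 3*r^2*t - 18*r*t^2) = (r - 3)/(r*(r - 6*t))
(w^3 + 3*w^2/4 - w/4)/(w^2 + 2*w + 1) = w*(4*w - 1)/(4*(w + 1))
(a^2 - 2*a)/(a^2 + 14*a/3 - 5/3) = 3*a*(a - 2)/(3*a^2 + 14*a - 5)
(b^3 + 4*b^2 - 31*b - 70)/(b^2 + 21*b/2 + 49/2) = 2*(b^2 - 3*b - 10)/(2*b + 7)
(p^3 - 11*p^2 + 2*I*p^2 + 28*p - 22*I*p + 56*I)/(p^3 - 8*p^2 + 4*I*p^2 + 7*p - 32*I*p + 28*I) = (p^2 + 2*p*(-2 + I) - 8*I)/(p^2 + p*(-1 + 4*I) - 4*I)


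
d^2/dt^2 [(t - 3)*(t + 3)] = 2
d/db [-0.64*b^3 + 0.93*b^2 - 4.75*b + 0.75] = -1.92*b^2 + 1.86*b - 4.75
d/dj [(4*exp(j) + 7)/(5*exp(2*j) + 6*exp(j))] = 2*(-10*exp(2*j) - 35*exp(j) - 21)*exp(-j)/(25*exp(2*j) + 60*exp(j) + 36)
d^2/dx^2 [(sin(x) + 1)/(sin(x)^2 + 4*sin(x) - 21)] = (-sin(x)^5 - 136*sin(x)^3 - 178*sin(x)^2 - 375*sin(x) + 242)/(sin(x)^2 + 4*sin(x) - 21)^3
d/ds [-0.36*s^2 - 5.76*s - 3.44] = -0.72*s - 5.76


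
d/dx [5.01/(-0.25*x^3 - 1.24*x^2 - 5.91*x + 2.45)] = (3.7575*x^2 + 12.4248*x + 29.6091)/(0.25*x^3 + 1.24*x^2 + 5.91*x - 2.45)^2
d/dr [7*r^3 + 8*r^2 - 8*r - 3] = 21*r^2 + 16*r - 8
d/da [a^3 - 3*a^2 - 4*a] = 3*a^2 - 6*a - 4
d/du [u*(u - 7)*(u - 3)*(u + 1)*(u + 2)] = 5*u^4 - 28*u^3 - 21*u^2 + 86*u + 42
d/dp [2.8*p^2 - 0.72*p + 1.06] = 5.6*p - 0.72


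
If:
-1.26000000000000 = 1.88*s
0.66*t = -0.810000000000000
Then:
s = -0.67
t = -1.23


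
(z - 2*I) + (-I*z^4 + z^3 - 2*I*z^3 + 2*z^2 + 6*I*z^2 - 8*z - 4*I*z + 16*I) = -I*z^4 + z^3 - 2*I*z^3 + 2*z^2 + 6*I*z^2 - 7*z - 4*I*z + 14*I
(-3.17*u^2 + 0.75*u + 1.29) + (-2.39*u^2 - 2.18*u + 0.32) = -5.56*u^2 - 1.43*u + 1.61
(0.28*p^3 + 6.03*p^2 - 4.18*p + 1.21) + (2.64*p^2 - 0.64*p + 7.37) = 0.28*p^3 + 8.67*p^2 - 4.82*p + 8.58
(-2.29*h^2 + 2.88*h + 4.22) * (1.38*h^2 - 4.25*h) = -3.1602*h^4 + 13.7069*h^3 - 6.4164*h^2 - 17.935*h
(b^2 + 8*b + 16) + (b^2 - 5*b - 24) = 2*b^2 + 3*b - 8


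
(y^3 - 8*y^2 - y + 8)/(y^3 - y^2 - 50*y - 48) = (y - 1)/(y + 6)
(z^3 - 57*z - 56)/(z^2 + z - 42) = (z^2 - 7*z - 8)/(z - 6)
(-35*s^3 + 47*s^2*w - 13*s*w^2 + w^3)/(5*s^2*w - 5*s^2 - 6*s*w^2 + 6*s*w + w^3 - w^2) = (-7*s + w)/(w - 1)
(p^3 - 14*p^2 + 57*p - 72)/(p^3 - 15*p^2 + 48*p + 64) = (p^2 - 6*p + 9)/(p^2 - 7*p - 8)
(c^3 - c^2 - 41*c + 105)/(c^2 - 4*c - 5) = (c^2 + 4*c - 21)/(c + 1)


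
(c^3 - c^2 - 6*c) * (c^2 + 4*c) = c^5 + 3*c^4 - 10*c^3 - 24*c^2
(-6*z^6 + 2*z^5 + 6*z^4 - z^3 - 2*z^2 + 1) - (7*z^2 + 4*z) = -6*z^6 + 2*z^5 + 6*z^4 - z^3 - 9*z^2 - 4*z + 1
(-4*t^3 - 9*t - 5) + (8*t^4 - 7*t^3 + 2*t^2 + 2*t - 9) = 8*t^4 - 11*t^3 + 2*t^2 - 7*t - 14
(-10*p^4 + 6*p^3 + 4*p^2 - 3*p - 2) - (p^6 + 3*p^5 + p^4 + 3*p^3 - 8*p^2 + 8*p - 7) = -p^6 - 3*p^5 - 11*p^4 + 3*p^3 + 12*p^2 - 11*p + 5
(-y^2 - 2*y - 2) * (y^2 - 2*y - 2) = -y^4 + 4*y^2 + 8*y + 4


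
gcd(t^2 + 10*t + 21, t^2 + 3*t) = t + 3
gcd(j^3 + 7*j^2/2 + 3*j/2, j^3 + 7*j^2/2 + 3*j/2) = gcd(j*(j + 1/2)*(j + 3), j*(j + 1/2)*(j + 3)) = j^3 + 7*j^2/2 + 3*j/2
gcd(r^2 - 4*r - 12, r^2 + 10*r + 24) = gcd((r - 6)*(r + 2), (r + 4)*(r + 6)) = 1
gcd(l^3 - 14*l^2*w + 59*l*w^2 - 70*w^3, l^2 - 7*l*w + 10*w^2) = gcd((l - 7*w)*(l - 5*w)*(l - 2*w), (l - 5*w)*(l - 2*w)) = l^2 - 7*l*w + 10*w^2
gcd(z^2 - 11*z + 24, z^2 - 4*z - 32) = z - 8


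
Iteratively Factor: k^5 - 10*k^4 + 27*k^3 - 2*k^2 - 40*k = (k - 5)*(k^4 - 5*k^3 + 2*k^2 + 8*k) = (k - 5)*(k - 2)*(k^3 - 3*k^2 - 4*k) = k*(k - 5)*(k - 2)*(k^2 - 3*k - 4) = k*(k - 5)*(k - 4)*(k - 2)*(k + 1)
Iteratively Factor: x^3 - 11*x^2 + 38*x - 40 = (x - 4)*(x^2 - 7*x + 10) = (x - 4)*(x - 2)*(x - 5)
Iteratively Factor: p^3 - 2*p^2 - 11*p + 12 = (p - 1)*(p^2 - p - 12) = (p - 1)*(p + 3)*(p - 4)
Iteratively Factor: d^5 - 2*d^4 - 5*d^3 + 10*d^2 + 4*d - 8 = (d + 1)*(d^4 - 3*d^3 - 2*d^2 + 12*d - 8) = (d - 1)*(d + 1)*(d^3 - 2*d^2 - 4*d + 8) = (d - 1)*(d + 1)*(d + 2)*(d^2 - 4*d + 4) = (d - 2)*(d - 1)*(d + 1)*(d + 2)*(d - 2)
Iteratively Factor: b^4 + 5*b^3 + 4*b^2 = (b)*(b^3 + 5*b^2 + 4*b) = b*(b + 4)*(b^2 + b) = b^2*(b + 4)*(b + 1)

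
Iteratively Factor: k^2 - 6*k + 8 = (k - 4)*(k - 2)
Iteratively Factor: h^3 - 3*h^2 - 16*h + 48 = (h + 4)*(h^2 - 7*h + 12) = (h - 3)*(h + 4)*(h - 4)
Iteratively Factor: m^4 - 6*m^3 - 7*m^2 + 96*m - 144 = (m - 3)*(m^3 - 3*m^2 - 16*m + 48) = (m - 3)*(m + 4)*(m^2 - 7*m + 12) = (m - 4)*(m - 3)*(m + 4)*(m - 3)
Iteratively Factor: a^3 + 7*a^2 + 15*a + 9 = (a + 1)*(a^2 + 6*a + 9) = (a + 1)*(a + 3)*(a + 3)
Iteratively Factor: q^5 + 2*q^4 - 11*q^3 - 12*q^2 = (q)*(q^4 + 2*q^3 - 11*q^2 - 12*q) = q*(q + 1)*(q^3 + q^2 - 12*q) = q*(q - 3)*(q + 1)*(q^2 + 4*q) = q^2*(q - 3)*(q + 1)*(q + 4)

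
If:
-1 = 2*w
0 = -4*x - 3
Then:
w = -1/2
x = -3/4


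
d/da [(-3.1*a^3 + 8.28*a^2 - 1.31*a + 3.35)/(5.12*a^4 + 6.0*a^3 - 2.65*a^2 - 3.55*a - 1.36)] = (15.872*a^6 - 84.7872*a^5 - 21.3434*a^4 - 30.878*a^3 - 80.5175*a^2 - 4.7666*a + 13.6741)/(26.2144*a^8 + 61.44*a^7 + 8.864*a^6 - 68.152*a^5 - 49.5039*a^4 + 2.495*a^3 + 19.8105*a^2 + 9.656*a + 1.8496)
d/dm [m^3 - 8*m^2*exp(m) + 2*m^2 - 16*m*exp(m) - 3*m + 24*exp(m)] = -8*m^2*exp(m) + 3*m^2 - 32*m*exp(m) + 4*m + 8*exp(m) - 3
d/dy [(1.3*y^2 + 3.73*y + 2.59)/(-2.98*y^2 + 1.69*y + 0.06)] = (13.3124*y^2 + 15.5924*y - 4.1533)/(8.8804*y^4 - 10.0724*y^3 + 2.4985*y^2 + 0.2028*y + 0.0036)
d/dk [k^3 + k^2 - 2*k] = 3*k^2 + 2*k - 2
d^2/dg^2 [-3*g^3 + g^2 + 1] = 2 - 18*g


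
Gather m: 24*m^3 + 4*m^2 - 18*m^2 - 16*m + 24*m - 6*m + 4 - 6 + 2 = 24*m^3 - 14*m^2 + 2*m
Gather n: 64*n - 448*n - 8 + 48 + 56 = 96 - 384*n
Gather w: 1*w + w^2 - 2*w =w^2 - w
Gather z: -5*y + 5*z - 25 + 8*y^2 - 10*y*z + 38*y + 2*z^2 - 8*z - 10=8*y^2 + 33*y + 2*z^2 + z*(-10*y - 3) - 35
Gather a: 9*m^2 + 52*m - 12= 9*m^2 + 52*m - 12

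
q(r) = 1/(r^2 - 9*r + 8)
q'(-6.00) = 0.00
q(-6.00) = 0.01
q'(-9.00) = 0.00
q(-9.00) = 0.01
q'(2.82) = 0.04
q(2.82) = -0.11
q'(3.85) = 0.01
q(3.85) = -0.08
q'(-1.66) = 0.02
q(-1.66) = 0.04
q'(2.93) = 0.03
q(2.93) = -0.10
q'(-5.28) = 0.00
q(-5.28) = 0.01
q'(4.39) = 0.00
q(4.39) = -0.08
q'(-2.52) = 0.01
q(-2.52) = 0.03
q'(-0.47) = 0.06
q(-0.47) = 0.08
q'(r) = (9 - 2*r)/(r^2 - 9*r + 8)^2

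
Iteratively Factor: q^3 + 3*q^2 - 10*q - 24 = (q + 2)*(q^2 + q - 12) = (q + 2)*(q + 4)*(q - 3)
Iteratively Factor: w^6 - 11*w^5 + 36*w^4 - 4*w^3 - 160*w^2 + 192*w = (w - 2)*(w^5 - 9*w^4 + 18*w^3 + 32*w^2 - 96*w) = w*(w - 2)*(w^4 - 9*w^3 + 18*w^2 + 32*w - 96) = w*(w - 4)*(w - 2)*(w^3 - 5*w^2 - 2*w + 24) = w*(w - 4)*(w - 2)*(w + 2)*(w^2 - 7*w + 12) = w*(w - 4)^2*(w - 2)*(w + 2)*(w - 3)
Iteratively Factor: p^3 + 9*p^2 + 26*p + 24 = (p + 3)*(p^2 + 6*p + 8) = (p + 3)*(p + 4)*(p + 2)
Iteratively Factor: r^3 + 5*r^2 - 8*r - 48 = (r + 4)*(r^2 + r - 12) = (r - 3)*(r + 4)*(r + 4)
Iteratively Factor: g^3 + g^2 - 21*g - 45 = (g + 3)*(g^2 - 2*g - 15) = (g + 3)^2*(g - 5)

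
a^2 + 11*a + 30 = (a + 5)*(a + 6)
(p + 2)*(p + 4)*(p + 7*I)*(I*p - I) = I*p^4 - 7*p^3 + 5*I*p^3 - 35*p^2 + 2*I*p^2 - 14*p - 8*I*p + 56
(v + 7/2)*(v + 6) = v^2 + 19*v/2 + 21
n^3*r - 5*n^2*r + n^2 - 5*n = n*(n - 5)*(n*r + 1)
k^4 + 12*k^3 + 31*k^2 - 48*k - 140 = (k - 2)*(k + 2)*(k + 5)*(k + 7)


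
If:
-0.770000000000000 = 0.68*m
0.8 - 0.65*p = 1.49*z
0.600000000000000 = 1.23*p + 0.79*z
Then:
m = -1.13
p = 0.20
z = 0.45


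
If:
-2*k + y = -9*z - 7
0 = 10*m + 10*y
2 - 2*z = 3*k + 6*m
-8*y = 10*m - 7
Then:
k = -164/31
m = 7/2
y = -7/2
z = -97/62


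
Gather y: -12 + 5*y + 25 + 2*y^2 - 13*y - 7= 2*y^2 - 8*y + 6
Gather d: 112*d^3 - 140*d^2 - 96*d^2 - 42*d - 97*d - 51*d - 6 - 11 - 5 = 112*d^3 - 236*d^2 - 190*d - 22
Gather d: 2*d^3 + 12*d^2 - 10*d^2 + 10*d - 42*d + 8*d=2*d^3 + 2*d^2 - 24*d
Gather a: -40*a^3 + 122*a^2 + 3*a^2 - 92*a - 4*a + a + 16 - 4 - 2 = -40*a^3 + 125*a^2 - 95*a + 10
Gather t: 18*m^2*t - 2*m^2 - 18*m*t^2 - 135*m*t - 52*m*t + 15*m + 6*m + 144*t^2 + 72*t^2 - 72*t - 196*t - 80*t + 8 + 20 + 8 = -2*m^2 + 21*m + t^2*(216 - 18*m) + t*(18*m^2 - 187*m - 348) + 36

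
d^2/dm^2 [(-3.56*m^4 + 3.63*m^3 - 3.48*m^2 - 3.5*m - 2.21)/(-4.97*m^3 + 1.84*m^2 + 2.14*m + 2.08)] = (-4.54747350886464e-13*m^8 - 4.54747350886464e-13*m^7 + 205.359384*m^6 + 591.989448*m^5 + 414.365964*m^4 + 499.109776*m^3 + 346.006284*m^2 + 14.68896*m + 2.278952)/(122.763473*m^9 - 136.348968*m^8 - 108.100482*m^7 - 42.943888*m^6 + 160.673388*m^5 + 86.329248*m^4 + 5.56503199999999*m^3 - 52.458432*m^2 - 27.775488*m - 8.998912)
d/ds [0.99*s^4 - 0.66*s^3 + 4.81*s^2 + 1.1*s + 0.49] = 3.96*s^3 - 1.98*s^2 + 9.62*s + 1.1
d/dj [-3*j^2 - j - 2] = -6*j - 1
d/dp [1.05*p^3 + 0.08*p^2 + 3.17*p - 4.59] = 3.15*p^2 + 0.16*p + 3.17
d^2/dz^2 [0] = 0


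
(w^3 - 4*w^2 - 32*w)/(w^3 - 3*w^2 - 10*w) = (-w^2 + 4*w + 32)/(-w^2 + 3*w + 10)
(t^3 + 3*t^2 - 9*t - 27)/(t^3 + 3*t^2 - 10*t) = (t^3 + 3*t^2 - 9*t - 27)/(t*(t^2 + 3*t - 10))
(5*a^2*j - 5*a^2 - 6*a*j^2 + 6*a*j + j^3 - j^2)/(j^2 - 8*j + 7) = (5*a^2 - 6*a*j + j^2)/(j - 7)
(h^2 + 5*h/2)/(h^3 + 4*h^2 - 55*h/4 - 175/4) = 2*h/(2*h^2 + 3*h - 35)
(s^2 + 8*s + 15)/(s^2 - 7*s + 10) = (s^2 + 8*s + 15)/(s^2 - 7*s + 10)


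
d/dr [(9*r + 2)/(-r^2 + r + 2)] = (-9*r^2 + 9*r + (2*r - 1)*(9*r + 2) + 18)/(-r^2 + r + 2)^2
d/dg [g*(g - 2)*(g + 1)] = 3*g^2 - 2*g - 2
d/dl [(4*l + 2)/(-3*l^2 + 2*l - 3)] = 4*(3*l^2 + 3*l - 4)/(9*l^4 - 12*l^3 + 22*l^2 - 12*l + 9)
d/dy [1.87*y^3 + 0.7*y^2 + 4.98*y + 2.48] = 5.61*y^2 + 1.4*y + 4.98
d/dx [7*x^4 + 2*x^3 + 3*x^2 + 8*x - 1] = 28*x^3 + 6*x^2 + 6*x + 8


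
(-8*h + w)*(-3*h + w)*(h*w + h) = 24*h^3*w + 24*h^3 - 11*h^2*w^2 - 11*h^2*w + h*w^3 + h*w^2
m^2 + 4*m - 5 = (m - 1)*(m + 5)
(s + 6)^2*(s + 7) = s^3 + 19*s^2 + 120*s + 252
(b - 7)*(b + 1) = b^2 - 6*b - 7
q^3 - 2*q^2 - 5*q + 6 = (q - 3)*(q - 1)*(q + 2)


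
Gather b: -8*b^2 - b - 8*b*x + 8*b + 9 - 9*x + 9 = -8*b^2 + b*(7 - 8*x) - 9*x + 18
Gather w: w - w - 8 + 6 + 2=0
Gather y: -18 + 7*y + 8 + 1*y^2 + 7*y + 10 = y^2 + 14*y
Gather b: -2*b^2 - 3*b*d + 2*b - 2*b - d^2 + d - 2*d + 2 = -2*b^2 - 3*b*d - d^2 - d + 2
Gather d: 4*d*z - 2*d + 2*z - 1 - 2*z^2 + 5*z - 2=d*(4*z - 2) - 2*z^2 + 7*z - 3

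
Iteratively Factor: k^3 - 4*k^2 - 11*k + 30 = (k - 5)*(k^2 + k - 6) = (k - 5)*(k + 3)*(k - 2)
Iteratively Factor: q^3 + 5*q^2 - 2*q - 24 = (q - 2)*(q^2 + 7*q + 12) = (q - 2)*(q + 4)*(q + 3)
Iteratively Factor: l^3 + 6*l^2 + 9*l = (l + 3)*(l^2 + 3*l) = (l + 3)^2*(l)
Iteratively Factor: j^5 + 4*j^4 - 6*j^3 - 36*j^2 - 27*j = (j + 1)*(j^4 + 3*j^3 - 9*j^2 - 27*j) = j*(j + 1)*(j^3 + 3*j^2 - 9*j - 27) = j*(j - 3)*(j + 1)*(j^2 + 6*j + 9) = j*(j - 3)*(j + 1)*(j + 3)*(j + 3)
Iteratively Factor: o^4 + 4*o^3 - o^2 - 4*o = (o)*(o^3 + 4*o^2 - o - 4) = o*(o - 1)*(o^2 + 5*o + 4) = o*(o - 1)*(o + 4)*(o + 1)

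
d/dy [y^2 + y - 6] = 2*y + 1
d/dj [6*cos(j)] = -6*sin(j)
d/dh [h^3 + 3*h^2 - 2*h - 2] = 3*h^2 + 6*h - 2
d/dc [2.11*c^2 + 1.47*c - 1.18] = 4.22*c + 1.47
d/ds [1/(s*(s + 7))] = (-2*s - 7)/(s^2*(s^2 + 14*s + 49))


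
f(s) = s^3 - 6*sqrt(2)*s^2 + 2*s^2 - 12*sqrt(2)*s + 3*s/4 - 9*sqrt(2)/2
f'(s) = 3*s^2 - 12*sqrt(2)*s + 4*s - 12*sqrt(2) + 3/4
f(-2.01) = -8.08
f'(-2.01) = 21.97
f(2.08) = -59.16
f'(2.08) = -30.22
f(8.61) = 11.49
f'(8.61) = 94.50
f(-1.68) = -2.16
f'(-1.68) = 14.04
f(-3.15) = -50.88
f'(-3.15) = 54.40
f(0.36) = -13.00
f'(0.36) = -20.50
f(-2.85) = -35.96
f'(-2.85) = 45.11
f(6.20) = -117.90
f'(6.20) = 18.68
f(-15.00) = -4597.24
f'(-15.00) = 853.34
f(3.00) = -86.39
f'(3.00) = -28.13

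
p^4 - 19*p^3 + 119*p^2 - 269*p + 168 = (p - 8)*(p - 7)*(p - 3)*(p - 1)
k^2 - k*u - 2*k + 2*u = (k - 2)*(k - u)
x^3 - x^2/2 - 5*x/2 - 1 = (x - 2)*(x + 1/2)*(x + 1)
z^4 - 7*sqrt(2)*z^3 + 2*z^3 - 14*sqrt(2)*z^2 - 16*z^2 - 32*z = z*(z + 2)*(z - 8*sqrt(2))*(z + sqrt(2))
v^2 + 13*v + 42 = (v + 6)*(v + 7)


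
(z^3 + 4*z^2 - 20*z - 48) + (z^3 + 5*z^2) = 2*z^3 + 9*z^2 - 20*z - 48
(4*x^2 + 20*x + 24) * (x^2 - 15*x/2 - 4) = 4*x^4 - 10*x^3 - 142*x^2 - 260*x - 96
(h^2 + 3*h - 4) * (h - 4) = h^3 - h^2 - 16*h + 16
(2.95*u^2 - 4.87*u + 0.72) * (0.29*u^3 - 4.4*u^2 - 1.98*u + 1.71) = 0.8555*u^5 - 14.3923*u^4 + 15.7958*u^3 + 11.5191*u^2 - 9.7533*u + 1.2312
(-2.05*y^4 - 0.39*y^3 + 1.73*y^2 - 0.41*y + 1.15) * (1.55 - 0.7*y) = 1.435*y^5 - 2.9045*y^4 - 1.8155*y^3 + 2.9685*y^2 - 1.4405*y + 1.7825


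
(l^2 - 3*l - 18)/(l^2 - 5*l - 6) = (l + 3)/(l + 1)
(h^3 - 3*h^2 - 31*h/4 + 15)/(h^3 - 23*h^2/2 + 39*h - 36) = (h + 5/2)/(h - 6)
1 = 1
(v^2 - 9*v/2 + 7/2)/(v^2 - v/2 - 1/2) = (2*v - 7)/(2*v + 1)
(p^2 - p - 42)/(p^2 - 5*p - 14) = (p + 6)/(p + 2)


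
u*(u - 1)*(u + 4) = u^3 + 3*u^2 - 4*u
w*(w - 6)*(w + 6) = w^3 - 36*w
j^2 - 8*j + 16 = (j - 4)^2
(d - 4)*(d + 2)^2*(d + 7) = d^4 + 7*d^3 - 12*d^2 - 100*d - 112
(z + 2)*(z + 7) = z^2 + 9*z + 14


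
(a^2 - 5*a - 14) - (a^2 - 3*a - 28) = 14 - 2*a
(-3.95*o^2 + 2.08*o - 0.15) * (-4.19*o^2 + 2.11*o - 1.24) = 16.5505*o^4 - 17.0497*o^3 + 9.9153*o^2 - 2.8957*o + 0.186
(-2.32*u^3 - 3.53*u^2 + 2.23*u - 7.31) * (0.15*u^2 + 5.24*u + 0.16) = -0.348*u^5 - 12.6863*u^4 - 18.5339*u^3 + 10.0239*u^2 - 37.9476*u - 1.1696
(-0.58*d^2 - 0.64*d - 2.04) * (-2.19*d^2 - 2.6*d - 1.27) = 1.2702*d^4 + 2.9096*d^3 + 6.8682*d^2 + 6.1168*d + 2.5908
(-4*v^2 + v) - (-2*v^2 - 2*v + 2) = -2*v^2 + 3*v - 2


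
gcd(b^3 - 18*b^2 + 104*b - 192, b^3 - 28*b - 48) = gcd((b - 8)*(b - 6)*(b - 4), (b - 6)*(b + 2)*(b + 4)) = b - 6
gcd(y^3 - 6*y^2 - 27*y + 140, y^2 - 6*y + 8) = y - 4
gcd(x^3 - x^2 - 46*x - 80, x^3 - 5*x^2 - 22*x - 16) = x^2 - 6*x - 16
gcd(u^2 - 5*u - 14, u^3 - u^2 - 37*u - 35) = u - 7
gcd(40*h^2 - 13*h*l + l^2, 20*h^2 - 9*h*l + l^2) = 5*h - l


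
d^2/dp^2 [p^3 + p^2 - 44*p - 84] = 6*p + 2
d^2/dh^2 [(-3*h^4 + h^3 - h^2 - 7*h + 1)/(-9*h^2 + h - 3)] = 2*(243*h^6 - 81*h^5 + 252*h^4 + 530*h^3 - 153*h^2 - 567*h + 56)/(729*h^6 - 243*h^5 + 756*h^4 - 163*h^3 + 252*h^2 - 27*h + 27)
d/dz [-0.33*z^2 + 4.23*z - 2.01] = 4.23 - 0.66*z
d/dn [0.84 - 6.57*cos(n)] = 6.57*sin(n)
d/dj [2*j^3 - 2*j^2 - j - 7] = 6*j^2 - 4*j - 1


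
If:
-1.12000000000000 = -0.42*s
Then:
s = 2.67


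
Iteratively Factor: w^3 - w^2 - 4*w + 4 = (w - 1)*(w^2 - 4) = (w - 2)*(w - 1)*(w + 2)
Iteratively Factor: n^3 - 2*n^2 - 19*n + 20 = (n + 4)*(n^2 - 6*n + 5) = (n - 5)*(n + 4)*(n - 1)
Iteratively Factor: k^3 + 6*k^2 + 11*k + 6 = (k + 3)*(k^2 + 3*k + 2) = (k + 1)*(k + 3)*(k + 2)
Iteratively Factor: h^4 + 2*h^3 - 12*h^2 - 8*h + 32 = (h - 2)*(h^3 + 4*h^2 - 4*h - 16) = (h - 2)^2*(h^2 + 6*h + 8) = (h - 2)^2*(h + 2)*(h + 4)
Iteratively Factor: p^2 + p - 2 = (p - 1)*(p + 2)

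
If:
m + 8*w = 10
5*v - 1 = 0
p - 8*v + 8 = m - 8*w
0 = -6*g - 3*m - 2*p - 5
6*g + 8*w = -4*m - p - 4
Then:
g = -611/60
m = 127/10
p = 9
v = 1/5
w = -27/80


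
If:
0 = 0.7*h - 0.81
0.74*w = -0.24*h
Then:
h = 1.16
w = -0.38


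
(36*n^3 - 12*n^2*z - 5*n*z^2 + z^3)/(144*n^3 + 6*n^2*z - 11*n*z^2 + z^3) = (-2*n + z)/(-8*n + z)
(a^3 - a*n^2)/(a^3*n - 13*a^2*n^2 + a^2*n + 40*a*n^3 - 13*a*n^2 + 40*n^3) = a*(a^2 - n^2)/(n*(a^3 - 13*a^2*n + a^2 + 40*a*n^2 - 13*a*n + 40*n^2))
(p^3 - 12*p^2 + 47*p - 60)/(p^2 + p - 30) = (p^2 - 7*p + 12)/(p + 6)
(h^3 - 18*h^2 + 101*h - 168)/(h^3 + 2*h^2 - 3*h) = (h^3 - 18*h^2 + 101*h - 168)/(h*(h^2 + 2*h - 3))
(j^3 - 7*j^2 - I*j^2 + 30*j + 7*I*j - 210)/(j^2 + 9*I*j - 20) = (j^2 - j*(7 + 6*I) + 42*I)/(j + 4*I)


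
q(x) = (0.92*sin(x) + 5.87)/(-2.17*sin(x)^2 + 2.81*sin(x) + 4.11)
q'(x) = (4.34*sin(x)*cos(x) - 2.81*cos(x))*(0.92*sin(x) + 5.87)/(-2.17*sin(x)^2 + 2.81*sin(x) + 4.11)^2 + 0.92*cos(x)/(-2.17*sin(x)^2 + 2.81*sin(x) + 4.11)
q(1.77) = 1.42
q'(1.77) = -0.12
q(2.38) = 1.30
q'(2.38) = -0.17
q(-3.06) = 1.50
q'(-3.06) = 0.99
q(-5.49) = 1.30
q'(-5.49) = 0.18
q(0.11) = 1.36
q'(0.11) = -0.51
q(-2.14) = 25.05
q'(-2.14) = 426.76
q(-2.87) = 1.76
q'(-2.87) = 1.83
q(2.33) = 1.31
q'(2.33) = -0.19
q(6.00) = 1.78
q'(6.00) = -1.90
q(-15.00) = 3.86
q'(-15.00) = 11.59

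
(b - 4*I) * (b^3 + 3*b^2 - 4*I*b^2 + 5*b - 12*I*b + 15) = b^4 + 3*b^3 - 8*I*b^3 - 11*b^2 - 24*I*b^2 - 33*b - 20*I*b - 60*I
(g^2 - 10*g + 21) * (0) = 0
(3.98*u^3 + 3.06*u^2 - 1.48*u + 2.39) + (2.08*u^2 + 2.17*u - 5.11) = 3.98*u^3 + 5.14*u^2 + 0.69*u - 2.72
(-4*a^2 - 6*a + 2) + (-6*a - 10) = -4*a^2 - 12*a - 8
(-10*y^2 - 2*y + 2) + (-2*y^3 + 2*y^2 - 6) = -2*y^3 - 8*y^2 - 2*y - 4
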